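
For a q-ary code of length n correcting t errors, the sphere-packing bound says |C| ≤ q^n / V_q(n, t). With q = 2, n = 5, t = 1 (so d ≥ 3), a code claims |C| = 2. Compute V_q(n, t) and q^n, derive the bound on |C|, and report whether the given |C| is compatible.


V_q(n, t) = 6, q^n = 32, Hamming bound = 5, |C| = 2 ≤ bound (satisfied).

Step 1: Compute V_q(n, t) = Σ_{j=0}^1 C(n, j) (q−1)^j.
  j = 0: C(5,0)·(1)^0 = 1·1 = 1.
  j = 1: C(5,1)·(1)^1 = 5·1 = 5.
  V_q(n, t) = 1 + 5 = 6.
Step 2: q^n = 2^5 = 32.
Step 3: Hamming bound ⌊q^n / V_q(n,t)⌋ = ⌊32/6⌋ = 5.
Step 4: Compare |C| = 2 to 5: satisfied.
The claimed |C| lies below the Hamming bound.


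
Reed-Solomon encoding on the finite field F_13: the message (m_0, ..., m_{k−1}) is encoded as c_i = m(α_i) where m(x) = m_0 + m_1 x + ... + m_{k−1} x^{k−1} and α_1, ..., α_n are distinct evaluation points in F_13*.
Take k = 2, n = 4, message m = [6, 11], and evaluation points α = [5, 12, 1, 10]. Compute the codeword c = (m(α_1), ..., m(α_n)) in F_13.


c = [9, 8, 4, 12]

Message polynomial: m(x) = 6 + 11·x (mod 13).
For each evaluation point α_i, compute m(α_i) mod 13:
  α_1 = 5: Horner steps 11 → 9, so m(5) = 9.
  α_2 = 12: Horner steps 11 → 8, so m(12) = 8.
  α_3 = 1: Horner steps 11 → 4, so m(1) = 4.
  α_4 = 10: Horner steps 11 → 12, so m(10) = 12.
Codeword c = [9, 8, 4, 12] ∈ F_13^4.


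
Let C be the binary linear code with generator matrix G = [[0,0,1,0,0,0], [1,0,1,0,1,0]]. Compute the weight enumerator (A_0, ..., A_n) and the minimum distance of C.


Weight distribution: A_0 = 1, A_1 = 1, A_2 = 1, A_3 = 1. Minimum distance d = 1.

Enumerate all 2^2 = 4 messages m ∈ F_2^2.
For each, compute codeword c = mG in F_2^6, then tally its weight.
  m = 00 → c = 000000, weight = 0.
  m = 10 → c = 001000, weight = 1.
  m = 01 → c = 101010, weight = 3.
  m = 11 → c = 100010, weight = 2.
Tally weights:
  weight 0: 1 codewords.
  weight 1: 1 codewords.
  weight 2: 1 codewords.
  weight 3: 1 codewords.
Minimum distance d = smallest w > 0 with A_w > 0 = 1.
Sanity: Σ A_w = 4 = 2^2 = 4 ✓.


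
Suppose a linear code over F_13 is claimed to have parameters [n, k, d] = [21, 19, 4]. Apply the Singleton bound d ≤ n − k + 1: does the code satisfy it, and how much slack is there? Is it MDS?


Singleton RHS = n − k + 1 = 3, slack = -1, bound violated (no such code; not MDS).

Singleton bound: d ≤ n − k + 1.
Here n = 21, k = 19, so n − k + 1 = 3.
Given d = 4, check d ≤ 3: NO.
Slack = (n − k + 1) − d = -1.
The slack is negative: d = 4 exceeds n − k + 1 = 3 by 1, so the Singleton bound is violated and no linear [21, 19, 4]_13 code can exist. In particular it is not MDS (MDS requires d = n − k + 1 exactly).
Description: the claimed parameters are [21, 19, 4]_13; such a code would be impossible (violates the Singleton bound).


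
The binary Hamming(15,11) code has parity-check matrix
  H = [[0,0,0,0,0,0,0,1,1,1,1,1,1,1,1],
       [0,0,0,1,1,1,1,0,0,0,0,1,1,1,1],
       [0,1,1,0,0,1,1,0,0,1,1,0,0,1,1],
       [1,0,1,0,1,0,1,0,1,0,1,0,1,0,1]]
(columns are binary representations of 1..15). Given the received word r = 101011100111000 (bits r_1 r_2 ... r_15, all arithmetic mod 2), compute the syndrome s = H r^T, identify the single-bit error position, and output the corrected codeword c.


s = (1, 0, 1, 1)^T, error position = 11, corrected codeword c = 101011100101000

Compute s = H r^T mod 2 one row at a time:
  s_1 = 0 + 0 + 1 + 1 + 1 + 0 + 0 + 0 = 3 ≡ 1 (mod 2).
  s_2 = 0 + 1 + 1 + 1 + 1 + 0 + 0 + 0 = 4 ≡ 0 (mod 2).
  s_3 = 0 + 1 + 1 + 1 + 1 + 1 + 0 + 0 = 5 ≡ 1 (mod 2).
  s_4 = 1 + 1 + 1 + 1 + 0 + 1 + 0 + 0 = 5 ≡ 1 (mod 2).
s = (1, 0, 1, 1)^T — this equals column 11 of H (binary 1011), so error is at position 11.
Correct: flip bit 11 of r = 101011100111000 to get c = 101011100101000.


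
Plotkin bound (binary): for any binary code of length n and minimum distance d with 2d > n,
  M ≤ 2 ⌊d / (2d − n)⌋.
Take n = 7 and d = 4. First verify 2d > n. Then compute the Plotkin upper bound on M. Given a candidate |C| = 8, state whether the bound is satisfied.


Plotkin bound M ≤ 8; given |C| = 8 ≤ bound (satisfied).

Check applicability: 2d = 8, n = 7.
2d − n = 1 > 0, so Plotkin applies.
Compute d/(2d−n) = 4/1 ≈ 4.0000.
⌊d/(2d−n)⌋ = 4.
Plotkin bound: M ≤ 2·4 = 8.
Given |C| = 8, check: satisfied.
This |C| is at the Plotkin bound.


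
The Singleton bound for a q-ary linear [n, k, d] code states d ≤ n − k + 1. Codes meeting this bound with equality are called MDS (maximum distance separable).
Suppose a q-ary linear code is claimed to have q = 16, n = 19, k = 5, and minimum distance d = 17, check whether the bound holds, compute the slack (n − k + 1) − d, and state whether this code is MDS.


Singleton RHS = n − k + 1 = 15, slack = -2, bound violated (no such code; not MDS).

Singleton bound: d ≤ n − k + 1.
Here n = 19, k = 5, so n − k + 1 = 15.
Given d = 17, check d ≤ 15: NO.
Slack = (n − k + 1) − d = -2.
The slack is negative: d = 17 exceeds n − k + 1 = 15 by 2, so the Singleton bound is violated and no linear [19, 5, 17]_16 code can exist. In particular it is not MDS (MDS requires d = n − k + 1 exactly).
Description: the claimed parameters are [19, 5, 17]_16; such a code would be impossible (violates the Singleton bound).


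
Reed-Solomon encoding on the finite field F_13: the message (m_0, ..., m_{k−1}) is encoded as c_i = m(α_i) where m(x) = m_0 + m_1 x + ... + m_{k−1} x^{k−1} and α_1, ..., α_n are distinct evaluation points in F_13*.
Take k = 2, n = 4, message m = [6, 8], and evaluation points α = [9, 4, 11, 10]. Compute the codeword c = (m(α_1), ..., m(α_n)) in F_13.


c = [0, 12, 3, 8]

Message polynomial: m(x) = 6 + 8·x (mod 13).
For each evaluation point α_i, compute m(α_i) mod 13:
  α_1 = 9: Horner steps 8 → 0, so m(9) = 0.
  α_2 = 4: Horner steps 8 → 12, so m(4) = 12.
  α_3 = 11: Horner steps 8 → 3, so m(11) = 3.
  α_4 = 10: Horner steps 8 → 8, so m(10) = 8.
Codeword c = [0, 12, 3, 8] ∈ F_13^4.


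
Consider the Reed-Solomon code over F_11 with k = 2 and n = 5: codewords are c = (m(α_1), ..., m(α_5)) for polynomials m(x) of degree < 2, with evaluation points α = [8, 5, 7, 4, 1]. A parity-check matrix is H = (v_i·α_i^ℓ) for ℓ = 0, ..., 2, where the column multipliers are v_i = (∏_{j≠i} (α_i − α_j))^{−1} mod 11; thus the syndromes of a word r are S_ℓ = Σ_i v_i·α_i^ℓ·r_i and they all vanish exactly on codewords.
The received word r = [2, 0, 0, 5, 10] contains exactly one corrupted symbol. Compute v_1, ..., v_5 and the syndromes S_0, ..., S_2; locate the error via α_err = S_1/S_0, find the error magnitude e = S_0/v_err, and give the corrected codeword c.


S = (2, 10, 6), error at position 2, error magnitude e = 4, c = [2, 7, 0, 5, 10].

Step 1: column multipliers v_i = (∏_{j≠i}(α_i − α_j))^{−1} mod 11.
  i = 1 (α = 8): (8−5)(8−7)(8−4)(8−1) = 3·1·4·7 = 84 ≡ 7, so v_1 = 7^{−1} = 8 (mod 11).
  i = 2 (α = 5): (5−8)(5−7)(5−4)(5−1) = (−3)·(−2)·1·4 = 24 ≡ 2, so v_2 = 2^{−1} = 6 (mod 11).
  i = 3 (α = 7): (7−8)(7−5)(7−4)(7−1) = (−1)·2·3·6 = −36 ≡ 8, so v_3 = 8^{−1} = 7 (mod 11).
  i = 4 (α = 4): (4−8)(4−5)(4−7)(4−1) = (−4)·(−1)·(−3)·3 = −36 ≡ 8, so v_4 = 8^{−1} = 7 (mod 11).
  i = 5 (α = 1): (1−8)(1−5)(1−7)(1−4) = (−7)·(−4)·(−6)·(−3) = 504 ≡ 9, so v_5 = 9^{−1} = 5 (mod 11).
  v = [8, 6, 7, 7, 5].
Step 2: syndromes of r = [2, 0, 0, 5, 10] (all sums mod 11).
  S_0 = Σ v_i r_i = 8·2 + 6·0 + 7·0 + 7·5 + 5·10 = 101 ≡ 2.
  S_1 = Σ v_i α_i r_i = 8·8·2 + 6·5·0 + 7·7·0 + 7·4·5 + 5·1·10 = 318 ≡ 10.
  α_i^2 mod 11 = [9, 3, 5, 5, 1].
  S_2 = Σ v_i α_i^2 r_i = 8·9·2 + 6·3·0 + 7·5·0 + 7·5·5 + 5·1·10 = 369 ≡ 6.
  S = (2, 10, 6) ≠ 0, so r is not a codeword (an error is present).
Step 3: locate the error. For a single error e at position i, S_ℓ = v_i·e·α_i^ℓ, so α_err = S_1/S_0.
  S_0^{−1} = 2^{−1} = 6 (mod 11), so α_err = 10·6 = 60 ≡ 5 = α_2. Error position i = 2.
  Consistency check: S_2/S_1 = 6·10 = 60 ≡ 5 = α_err ✓ (single-error assumption holds).
Step 4: error magnitude e = S_0/v_2 = S_0·∏_{j≠2}(α_2 − α_j) = 2·2 = 4 ≡ 4 (mod 11).
Step 5: correct position 2: c_2 = r_2 − e = 0 − 4 ≡ 7 (mod 11). Hence c = [2, 7, 0, 5, 10].
  Check: interpolating c through the α_i gives m(x) = 8 + 2·x (degree < 2) with m(α_i) = c_i for every i, so c is indeed a codeword.


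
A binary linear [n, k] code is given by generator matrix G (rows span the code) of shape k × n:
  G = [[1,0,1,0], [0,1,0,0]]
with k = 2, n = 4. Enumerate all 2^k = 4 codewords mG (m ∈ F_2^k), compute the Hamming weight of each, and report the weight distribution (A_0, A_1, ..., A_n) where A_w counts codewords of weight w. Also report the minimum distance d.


Weight distribution: A_0 = 1, A_1 = 1, A_2 = 1, A_3 = 1. Minimum distance d = 1.

Enumerate all 2^2 = 4 messages m ∈ F_2^2.
For each, compute codeword c = mG in F_2^4, then tally its weight.
  m = 00 → c = 0000, weight = 0.
  m = 10 → c = 1010, weight = 2.
  m = 01 → c = 0100, weight = 1.
  m = 11 → c = 1110, weight = 3.
Tally weights:
  weight 0: 1 codewords.
  weight 1: 1 codewords.
  weight 2: 1 codewords.
  weight 3: 1 codewords.
Minimum distance d = smallest w > 0 with A_w > 0 = 1.
Sanity: Σ A_w = 4 = 2^2 = 4 ✓.


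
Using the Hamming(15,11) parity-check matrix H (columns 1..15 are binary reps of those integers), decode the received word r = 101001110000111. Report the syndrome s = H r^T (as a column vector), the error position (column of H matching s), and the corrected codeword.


s = (0, 1, 1, 1)^T, error position = 7, corrected codeword c = 101001010000111

Compute s = H r^T mod 2 one row at a time:
  s_1 = 1 + 0 + 0 + 0 + 0 + 1 + 1 + 1 = 4 ≡ 0 (mod 2).
  s_2 = 0 + 0 + 1 + 1 + 0 + 1 + 1 + 1 = 5 ≡ 1 (mod 2).
  s_3 = 0 + 1 + 1 + 1 + 0 + 0 + 1 + 1 = 5 ≡ 1 (mod 2).
  s_4 = 1 + 1 + 0 + 1 + 0 + 0 + 1 + 1 = 5 ≡ 1 (mod 2).
s = (0, 1, 1, 1)^T — this equals column 7 of H (binary 0111), so error is at position 7.
Correct: flip bit 7 of r = 101001110000111 to get c = 101001010000111.


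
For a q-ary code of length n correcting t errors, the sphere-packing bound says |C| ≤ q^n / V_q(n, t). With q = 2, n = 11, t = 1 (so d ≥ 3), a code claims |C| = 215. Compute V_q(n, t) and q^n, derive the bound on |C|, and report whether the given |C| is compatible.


V_q(n, t) = 12, q^n = 2048, Hamming bound = 170, |C| = 215 > bound (violated).

Step 1: Compute V_q(n, t) = Σ_{j=0}^1 C(n, j) (q−1)^j.
  j = 0: C(11,0)·(1)^0 = 1·1 = 1.
  j = 1: C(11,1)·(1)^1 = 11·1 = 11.
  V_q(n, t) = 1 + 11 = 12.
Step 2: q^n = 2^11 = 2048.
Step 3: Hamming bound ⌊q^n / V_q(n,t)⌋ = ⌊2048/12⌋ = 170.
Step 4: Compare |C| = 215 to 170: violated.
The claimed |C| lies above the Hamming bound, so no 2-ary code of length 11 with d ≥ 3 can have 215 codewords.


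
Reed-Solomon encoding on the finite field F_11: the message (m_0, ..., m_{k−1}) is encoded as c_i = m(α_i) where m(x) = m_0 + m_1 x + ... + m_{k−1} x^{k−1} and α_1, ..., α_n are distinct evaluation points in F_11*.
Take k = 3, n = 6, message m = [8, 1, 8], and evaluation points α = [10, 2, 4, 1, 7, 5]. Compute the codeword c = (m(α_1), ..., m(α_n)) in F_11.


c = [4, 9, 8, 6, 0, 4]

Message polynomial: m(x) = 8 + 1·x + 8·x^2 (mod 11).
For each evaluation point α_i, compute m(α_i) mod 11:
  α_1 = 10: Horner steps 8 → 4 → 4, so m(10) = 4.
  α_2 = 2: Horner steps 8 → 6 → 9, so m(2) = 9.
  α_3 = 4: Horner steps 8 → 0 → 8, so m(4) = 8.
  α_4 = 1: Horner steps 8 → 9 → 6, so m(1) = 6.
  α_5 = 7: Horner steps 8 → 2 → 0, so m(7) = 0.
  α_6 = 5: Horner steps 8 → 8 → 4, so m(5) = 4.
Codeword c = [4, 9, 8, 6, 0, 4] ∈ F_11^6.


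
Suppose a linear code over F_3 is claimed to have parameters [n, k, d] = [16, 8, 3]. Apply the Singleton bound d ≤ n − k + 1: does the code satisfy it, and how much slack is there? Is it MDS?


Singleton RHS = n − k + 1 = 9, slack = 6, bound satisfied, not MDS.

Singleton bound: d ≤ n − k + 1.
Here n = 16, k = 8, so n − k + 1 = 9.
Given d = 3, check d ≤ 9: YES.
Slack = (n − k + 1) − d = 6.
The code is NOT MDS (slack = 6 > 0).
Description: the claimed parameters are [16, 8, 3]_3; such a code would be non-MDS.


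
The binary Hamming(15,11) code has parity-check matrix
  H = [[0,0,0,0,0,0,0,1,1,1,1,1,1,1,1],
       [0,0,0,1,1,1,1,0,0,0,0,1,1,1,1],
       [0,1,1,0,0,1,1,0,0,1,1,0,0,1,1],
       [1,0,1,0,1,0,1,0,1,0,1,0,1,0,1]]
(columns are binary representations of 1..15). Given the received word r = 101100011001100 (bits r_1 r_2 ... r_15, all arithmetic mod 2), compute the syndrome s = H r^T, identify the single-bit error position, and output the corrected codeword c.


s = (0, 1, 1, 0)^T, error position = 6, corrected codeword c = 101101011001100

Compute s = H r^T mod 2 one row at a time:
  s_1 = 1 + 1 + 0 + 0 + 1 + 1 + 0 + 0 = 4 ≡ 0 (mod 2).
  s_2 = 1 + 0 + 0 + 0 + 1 + 1 + 0 + 0 = 3 ≡ 1 (mod 2).
  s_3 = 0 + 1 + 0 + 0 + 0 + 0 + 0 + 0 = 1 ≡ 1 (mod 2).
  s_4 = 1 + 1 + 0 + 0 + 1 + 0 + 1 + 0 = 4 ≡ 0 (mod 2).
s = (0, 1, 1, 0)^T — this equals column 6 of H (binary 0110), so error is at position 6.
Correct: flip bit 6 of r = 101100011001100 to get c = 101101011001100.


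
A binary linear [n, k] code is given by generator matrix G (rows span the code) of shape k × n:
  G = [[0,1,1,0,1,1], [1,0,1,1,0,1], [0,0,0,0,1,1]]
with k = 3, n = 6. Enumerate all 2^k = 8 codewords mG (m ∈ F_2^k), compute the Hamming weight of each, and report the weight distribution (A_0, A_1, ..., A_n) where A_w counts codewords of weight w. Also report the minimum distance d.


Weight distribution: A_0 = 1, A_2 = 2, A_4 = 5. Minimum distance d = 2.

Enumerate all 2^3 = 8 messages m ∈ F_2^3.
For each, compute codeword c = mG in F_2^6, then tally its weight.
  m = 000 → c = 000000, weight = 0.
  m = 100 → c = 011011, weight = 4.
  m = 010 → c = 101101, weight = 4.
  m = 110 → c = 110110, weight = 4.
  m = 001 → c = 000011, weight = 2.
  m = 101 → c = 011000, weight = 2.
  m = 011 → c = 101110, weight = 4.
  m = 111 → c = 110101, weight = 4.
Tally weights:
  weight 0: 1 codewords.
  weight 2: 2 codewords.
  weight 4: 5 codewords.
Minimum distance d = smallest w > 0 with A_w > 0 = 2.
Sanity: Σ A_w = 8 = 2^3 = 8 ✓.


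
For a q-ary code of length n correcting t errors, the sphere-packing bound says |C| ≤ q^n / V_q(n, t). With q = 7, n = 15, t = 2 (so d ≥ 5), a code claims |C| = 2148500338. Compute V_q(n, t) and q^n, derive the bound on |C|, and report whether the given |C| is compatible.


V_q(n, t) = 3871, q^n = 4747561509943, Hamming bound = 1226443169, |C| = 2148500338 > bound (violated).

Step 1: Compute V_q(n, t) = Σ_{j=0}^2 C(n, j) (q−1)^j.
  j = 0: C(15,0)·(6)^0 = 1·1 = 1.
  j = 1: C(15,1)·(6)^1 = 15·6 = 90.
  j = 2: C(15,2)·(6)^2 = 105·36 = 3780.
  V_q(n, t) = 1 + 90 + 3780 = 3871.
Step 2: q^n = 7^15 = 4747561509943.
Step 3: Hamming bound ⌊q^n / V_q(n,t)⌋ = ⌊4747561509943/3871⌋ = 1226443169.
Step 4: Compare |C| = 2148500338 to 1226443169: violated.
The claimed |C| lies above the Hamming bound, so no 7-ary code of length 15 with d ≥ 5 can have 2148500338 codewords.


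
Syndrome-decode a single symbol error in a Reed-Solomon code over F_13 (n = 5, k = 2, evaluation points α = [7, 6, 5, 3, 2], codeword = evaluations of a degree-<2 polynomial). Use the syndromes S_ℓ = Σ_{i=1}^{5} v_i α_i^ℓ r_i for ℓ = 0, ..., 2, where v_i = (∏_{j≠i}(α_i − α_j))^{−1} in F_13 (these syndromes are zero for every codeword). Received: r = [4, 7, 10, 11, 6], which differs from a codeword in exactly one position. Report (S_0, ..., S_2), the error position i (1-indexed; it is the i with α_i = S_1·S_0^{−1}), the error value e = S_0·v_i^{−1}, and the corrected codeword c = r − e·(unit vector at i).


S = (4, 12, 10), error at position 4, error magnitude e = 8, c = [4, 7, 10, 3, 6].

Step 1: column multipliers v_i = (∏_{j≠i}(α_i − α_j))^{−1} mod 13.
  i = 1 (α = 7): (7−6)(7−5)(7−3)(7−2) = 1·2·4·5 = 40 ≡ 1, so v_1 = 1^{−1} = 1 (mod 13).
  i = 2 (α = 6): (6−7)(6−5)(6−3)(6−2) = (−1)·1·3·4 = −12 ≡ 1, so v_2 = 1^{−1} = 1 (mod 13).
  i = 3 (α = 5): (5−7)(5−6)(5−3)(5−2) = (−2)·(−1)·2·3 = 12 ≡ 12, so v_3 = 12^{−1} = 12 (mod 13).
  i = 4 (α = 3): (3−7)(3−6)(3−5)(3−2) = (−4)·(−3)·(−2)·1 = −24 ≡ 2, so v_4 = 2^{−1} = 7 (mod 13).
  i = 5 (α = 2): (2−7)(2−6)(2−5)(2−3) = (−5)·(−4)·(−3)·(−1) = 60 ≡ 8, so v_5 = 8^{−1} = 5 (mod 13).
  v = [1, 1, 12, 7, 5].
Step 2: syndromes of r = [4, 7, 10, 11, 6] (all sums mod 13).
  S_0 = Σ v_i r_i = 1·4 + 1·7 + 12·10 + 7·11 + 5·6 = 238 ≡ 4.
  S_1 = Σ v_i α_i r_i = 1·7·4 + 1·6·7 + 12·5·10 + 7·3·11 + 5·2·6 = 961 ≡ 12.
  α_i^2 mod 13 = [10, 10, 12, 9, 4].
  S_2 = Σ v_i α_i^2 r_i = 1·10·4 + 1·10·7 + 12·12·10 + 7·9·11 + 5·4·6 = 2363 ≡ 10.
  S = (4, 12, 10) ≠ 0, so r is not a codeword (an error is present).
Step 3: locate the error. For a single error e at position i, S_ℓ = v_i·e·α_i^ℓ, so α_err = S_1/S_0.
  S_0^{−1} = 4^{−1} = 10 (mod 13), so α_err = 12·10 = 120 ≡ 3 = α_4. Error position i = 4.
  Consistency check: S_2/S_1 = 10·12 = 120 ≡ 3 = α_err ✓ (single-error assumption holds).
Step 4: error magnitude e = S_0/v_4 = S_0·∏_{j≠4}(α_4 − α_j) = 4·2 = 8 ≡ 8 (mod 13).
Step 5: correct position 4: c_4 = r_4 − e = 11 − 8 ≡ 3 (mod 13). Hence c = [4, 7, 10, 3, 6].
  Check: interpolating c through the α_i gives m(x) = 12 + 10·x (degree < 2) with m(α_i) = c_i for every i, so c is indeed a codeword.


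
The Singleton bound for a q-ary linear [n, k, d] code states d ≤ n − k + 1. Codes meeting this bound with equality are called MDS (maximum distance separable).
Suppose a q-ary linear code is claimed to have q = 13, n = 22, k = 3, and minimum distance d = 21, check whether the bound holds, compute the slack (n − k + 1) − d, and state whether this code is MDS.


Singleton RHS = n − k + 1 = 20, slack = -1, bound violated (no such code; not MDS).

Singleton bound: d ≤ n − k + 1.
Here n = 22, k = 3, so n − k + 1 = 20.
Given d = 21, check d ≤ 20: NO.
Slack = (n − k + 1) − d = -1.
The slack is negative: d = 21 exceeds n − k + 1 = 20 by 1, so the Singleton bound is violated and no linear [22, 3, 21]_13 code can exist. In particular it is not MDS (MDS requires d = n − k + 1 exactly).
Description: the claimed parameters are [22, 3, 21]_13; such a code would be impossible (violates the Singleton bound).


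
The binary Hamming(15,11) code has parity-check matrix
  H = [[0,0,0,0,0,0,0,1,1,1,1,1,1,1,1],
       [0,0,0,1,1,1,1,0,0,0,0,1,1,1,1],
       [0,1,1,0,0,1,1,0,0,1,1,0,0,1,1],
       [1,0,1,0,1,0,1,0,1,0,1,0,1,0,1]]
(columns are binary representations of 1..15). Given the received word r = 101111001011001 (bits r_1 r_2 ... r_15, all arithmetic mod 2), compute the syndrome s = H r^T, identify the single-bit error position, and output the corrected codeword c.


s = (0, 1, 0, 0)^T, error position = 4, corrected codeword c = 101011001011001

Compute s = H r^T mod 2 one row at a time:
  s_1 = 0 + 1 + 0 + 1 + 1 + 0 + 0 + 1 = 4 ≡ 0 (mod 2).
  s_2 = 1 + 1 + 1 + 0 + 1 + 0 + 0 + 1 = 5 ≡ 1 (mod 2).
  s_3 = 0 + 1 + 1 + 0 + 0 + 1 + 0 + 1 = 4 ≡ 0 (mod 2).
  s_4 = 1 + 1 + 1 + 0 + 1 + 1 + 0 + 1 = 6 ≡ 0 (mod 2).
s = (0, 1, 0, 0)^T — this equals column 4 of H (binary 0100), so error is at position 4.
Correct: flip bit 4 of r = 101111001011001 to get c = 101011001011001.


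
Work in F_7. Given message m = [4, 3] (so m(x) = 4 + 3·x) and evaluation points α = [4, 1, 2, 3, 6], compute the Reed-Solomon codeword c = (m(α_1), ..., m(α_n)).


c = [2, 0, 3, 6, 1]

Message polynomial: m(x) = 4 + 3·x (mod 7).
For each evaluation point α_i, compute m(α_i) mod 7:
  α_1 = 4: Horner steps 3 → 2, so m(4) = 2.
  α_2 = 1: Horner steps 3 → 0, so m(1) = 0.
  α_3 = 2: Horner steps 3 → 3, so m(2) = 3.
  α_4 = 3: Horner steps 3 → 6, so m(3) = 6.
  α_5 = 6: Horner steps 3 → 1, so m(6) = 1.
Codeword c = [2, 0, 3, 6, 1] ∈ F_7^5.


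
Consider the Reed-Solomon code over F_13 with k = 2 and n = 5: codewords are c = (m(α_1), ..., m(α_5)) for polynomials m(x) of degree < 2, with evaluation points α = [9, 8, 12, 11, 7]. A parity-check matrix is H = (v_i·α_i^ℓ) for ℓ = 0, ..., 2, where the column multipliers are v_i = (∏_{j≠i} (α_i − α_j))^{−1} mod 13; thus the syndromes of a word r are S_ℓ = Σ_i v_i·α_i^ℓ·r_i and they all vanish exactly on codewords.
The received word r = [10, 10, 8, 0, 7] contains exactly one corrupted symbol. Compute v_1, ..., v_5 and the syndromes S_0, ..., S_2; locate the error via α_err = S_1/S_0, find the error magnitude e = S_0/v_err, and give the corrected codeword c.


S = (8, 12, 5), error at position 2, error magnitude e = 8, c = [10, 2, 8, 0, 7].

Step 1: column multipliers v_i = (∏_{j≠i}(α_i − α_j))^{−1} mod 13.
  i = 1 (α = 9): (9−8)(9−12)(9−11)(9−7) = 1·(−3)·(−2)·2 = 12 ≡ 12, so v_1 = 12^{−1} = 12 (mod 13).
  i = 2 (α = 8): (8−9)(8−12)(8−11)(8−7) = (−1)·(−4)·(−3)·1 = −12 ≡ 1, so v_2 = 1^{−1} = 1 (mod 13).
  i = 3 (α = 12): (12−9)(12−8)(12−11)(12−7) = 3·4·1·5 = 60 ≡ 8, so v_3 = 8^{−1} = 5 (mod 13).
  i = 4 (α = 11): (11−9)(11−8)(11−12)(11−7) = 2·3·(−1)·4 = −24 ≡ 2, so v_4 = 2^{−1} = 7 (mod 13).
  i = 5 (α = 7): (7−9)(7−8)(7−12)(7−11) = (−2)·(−1)·(−5)·(−4) = 40 ≡ 1, so v_5 = 1^{−1} = 1 (mod 13).
  v = [12, 1, 5, 7, 1].
Step 2: syndromes of r = [10, 10, 8, 0, 7] (all sums mod 13).
  S_0 = Σ v_i r_i = 12·10 + 1·10 + 5·8 + 7·0 + 1·7 = 177 ≡ 8.
  S_1 = Σ v_i α_i r_i = 12·9·10 + 1·8·10 + 5·12·8 + 7·11·0 + 1·7·7 = 1689 ≡ 12.
  α_i^2 mod 13 = [3, 12, 1, 4, 10].
  S_2 = Σ v_i α_i^2 r_i = 12·3·10 + 1·12·10 + 5·1·8 + 7·4·0 + 1·10·7 = 590 ≡ 5.
  S = (8, 12, 5) ≠ 0, so r is not a codeword (an error is present).
Step 3: locate the error. For a single error e at position i, S_ℓ = v_i·e·α_i^ℓ, so α_err = S_1/S_0.
  S_0^{−1} = 8^{−1} = 5 (mod 13), so α_err = 12·5 = 60 ≡ 8 = α_2. Error position i = 2.
  Consistency check: S_2/S_1 = 5·12 = 60 ≡ 8 = α_err ✓ (single-error assumption holds).
Step 4: error magnitude e = S_0/v_2 = S_0·∏_{j≠2}(α_2 − α_j) = 8·1 = 8 ≡ 8 (mod 13).
Step 5: correct position 2: c_2 = r_2 − e = 10 − 8 ≡ 2 (mod 13). Hence c = [10, 2, 8, 0, 7].
  Check: interpolating c through the α_i gives m(x) = 3 + 8·x (degree < 2) with m(α_i) = c_i for every i, so c is indeed a codeword.


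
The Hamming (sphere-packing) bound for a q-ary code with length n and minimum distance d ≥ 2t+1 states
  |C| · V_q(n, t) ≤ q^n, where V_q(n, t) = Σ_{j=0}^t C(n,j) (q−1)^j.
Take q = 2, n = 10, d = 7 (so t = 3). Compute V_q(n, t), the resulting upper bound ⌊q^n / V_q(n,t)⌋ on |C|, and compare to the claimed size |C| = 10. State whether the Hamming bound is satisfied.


V_q(n, t) = 176, q^n = 1024, Hamming bound = 5, |C| = 10 > bound (violated).

Step 1: Compute V_q(n, t) = Σ_{j=0}^3 C(n, j) (q−1)^j.
  j = 0: C(10,0)·(1)^0 = 1·1 = 1.
  j = 1: C(10,1)·(1)^1 = 10·1 = 10.
  j = 2: C(10,2)·(1)^2 = 45·1 = 45.
  j = 3: C(10,3)·(1)^3 = 120·1 = 120.
  V_q(n, t) = 1 + 10 + 45 + 120 = 176.
Step 2: q^n = 2^10 = 1024.
Step 3: Hamming bound ⌊q^n / V_q(n,t)⌋ = ⌊1024/176⌋ = 5.
Step 4: Compare |C| = 10 to 5: violated.
The claimed |C| lies above the Hamming bound, so no 2-ary code of length 10 with d ≥ 7 can have 10 codewords.


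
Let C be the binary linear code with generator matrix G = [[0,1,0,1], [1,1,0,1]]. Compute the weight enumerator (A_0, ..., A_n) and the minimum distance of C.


Weight distribution: A_0 = 1, A_1 = 1, A_2 = 1, A_3 = 1. Minimum distance d = 1.

Enumerate all 2^2 = 4 messages m ∈ F_2^2.
For each, compute codeword c = mG in F_2^4, then tally its weight.
  m = 00 → c = 0000, weight = 0.
  m = 10 → c = 0101, weight = 2.
  m = 01 → c = 1101, weight = 3.
  m = 11 → c = 1000, weight = 1.
Tally weights:
  weight 0: 1 codewords.
  weight 1: 1 codewords.
  weight 2: 1 codewords.
  weight 3: 1 codewords.
Minimum distance d = smallest w > 0 with A_w > 0 = 1.
Sanity: Σ A_w = 4 = 2^2 = 4 ✓.


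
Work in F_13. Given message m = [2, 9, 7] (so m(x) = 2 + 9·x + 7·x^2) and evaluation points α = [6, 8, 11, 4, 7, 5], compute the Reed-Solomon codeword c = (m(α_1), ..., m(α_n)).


c = [9, 2, 12, 7, 5, 1]

Message polynomial: m(x) = 2 + 9·x + 7·x^2 (mod 13).
For each evaluation point α_i, compute m(α_i) mod 13:
  α_1 = 6: Horner steps 7 → 12 → 9, so m(6) = 9.
  α_2 = 8: Horner steps 7 → 0 → 2, so m(8) = 2.
  α_3 = 11: Horner steps 7 → 8 → 12, so m(11) = 12.
  α_4 = 4: Horner steps 7 → 11 → 7, so m(4) = 7.
  α_5 = 7: Horner steps 7 → 6 → 5, so m(7) = 5.
  α_6 = 5: Horner steps 7 → 5 → 1, so m(5) = 1.
Codeword c = [9, 2, 12, 7, 5, 1] ∈ F_13^6.


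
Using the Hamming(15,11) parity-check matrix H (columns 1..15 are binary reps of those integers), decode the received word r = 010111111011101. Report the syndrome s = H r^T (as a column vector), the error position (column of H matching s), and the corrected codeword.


s = (0, 1, 1, 0)^T, error position = 6, corrected codeword c = 010110111011101

Compute s = H r^T mod 2 one row at a time:
  s_1 = 1 + 1 + 0 + 1 + 1 + 1 + 0 + 1 = 6 ≡ 0 (mod 2).
  s_2 = 1 + 1 + 1 + 1 + 1 + 1 + 0 + 1 = 7 ≡ 1 (mod 2).
  s_3 = 1 + 0 + 1 + 1 + 0 + 1 + 0 + 1 = 5 ≡ 1 (mod 2).
  s_4 = 0 + 0 + 1 + 1 + 1 + 1 + 1 + 1 = 6 ≡ 0 (mod 2).
s = (0, 1, 1, 0)^T — this equals column 6 of H (binary 0110), so error is at position 6.
Correct: flip bit 6 of r = 010111111011101 to get c = 010110111011101.


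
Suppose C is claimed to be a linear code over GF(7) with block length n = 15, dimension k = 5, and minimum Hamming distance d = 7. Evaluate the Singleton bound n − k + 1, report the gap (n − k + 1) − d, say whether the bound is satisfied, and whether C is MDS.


Singleton RHS = n − k + 1 = 11, slack = 4, bound satisfied, not MDS.

Singleton bound: d ≤ n − k + 1.
Here n = 15, k = 5, so n − k + 1 = 11.
Given d = 7, check d ≤ 11: YES.
Slack = (n − k + 1) − d = 4.
The code is NOT MDS (slack = 4 > 0).
Description: the claimed parameters are [15, 5, 7]_7; such a code would be non-MDS.


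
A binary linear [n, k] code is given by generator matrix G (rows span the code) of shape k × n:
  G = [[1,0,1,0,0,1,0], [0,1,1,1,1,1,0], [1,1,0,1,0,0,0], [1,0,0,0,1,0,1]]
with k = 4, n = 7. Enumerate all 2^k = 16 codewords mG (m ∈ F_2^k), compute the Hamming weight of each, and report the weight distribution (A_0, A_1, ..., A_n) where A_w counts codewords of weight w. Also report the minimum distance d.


Weight distribution: A_0 = 1, A_1 = 1, A_2 = 1, A_3 = 5, A_4 = 5, A_5 = 1, A_6 = 1, A_7 = 1. Minimum distance d = 1.

Enumerate all 2^4 = 16 messages m ∈ F_2^4.
For each, compute codeword c = mG in F_2^7, then tally its weight.
  m = 0000 → c = 0000000, weight = 0.
  m = 1000 → c = 1010010, weight = 3.
  m = 0100 → c = 0111110, weight = 5.
  m = 1100 → c = 1101100, weight = 4.
  m = 0010 → c = 1101000, weight = 3.
  m = 1010 → c = 0111010, weight = 4.
  m = 0110 → c = 1010110, weight = 4.
  m = 1110 → c = 0000100, weight = 1.
  m = 0001 → c = 1000101, weight = 3.
  m = 1001 → c = 0010111, weight = 4.
  m = 0101 → c = 1111011, weight = 6.
  m = 1101 → c = 0101001, weight = 3.
  m = 0011 → c = 0101101, weight = 4.
  m = 1011 → c = 1111111, weight = 7.
  m = 0111 → c = 0010011, weight = 3.
  m = 1111 → c = 1000001, weight = 2.
Tally weights:
  weight 0: 1 codewords.
  weight 1: 1 codewords.
  weight 2: 1 codewords.
  weight 3: 5 codewords.
  weight 4: 5 codewords.
  weight 5: 1 codewords.
  weight 6: 1 codewords.
  weight 7: 1 codewords.
Minimum distance d = smallest w > 0 with A_w > 0 = 1.
Sanity: Σ A_w = 16 = 2^4 = 16 ✓.


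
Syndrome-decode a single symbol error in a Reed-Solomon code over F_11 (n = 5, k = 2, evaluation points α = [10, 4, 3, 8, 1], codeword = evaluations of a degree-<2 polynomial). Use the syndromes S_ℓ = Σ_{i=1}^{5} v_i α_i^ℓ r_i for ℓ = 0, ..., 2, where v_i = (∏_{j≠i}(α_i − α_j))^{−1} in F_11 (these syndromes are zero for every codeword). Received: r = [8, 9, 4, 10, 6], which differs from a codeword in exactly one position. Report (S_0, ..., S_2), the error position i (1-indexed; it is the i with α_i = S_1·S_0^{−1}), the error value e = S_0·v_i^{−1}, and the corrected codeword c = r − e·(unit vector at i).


S = (1, 4, 5), error at position 2, error magnitude e = 6, c = [8, 3, 4, 10, 6].

Step 1: column multipliers v_i = (∏_{j≠i}(α_i − α_j))^{−1} mod 11.
  i = 1 (α = 10): (10−4)(10−3)(10−8)(10−1) = 6·7·2·9 = 756 ≡ 8, so v_1 = 8^{−1} = 7 (mod 11).
  i = 2 (α = 4): (4−10)(4−3)(4−8)(4−1) = (−6)·1·(−4)·3 = 72 ≡ 6, so v_2 = 6^{−1} = 2 (mod 11).
  i = 3 (α = 3): (3−10)(3−4)(3−8)(3−1) = (−7)·(−1)·(−5)·2 = −70 ≡ 7, so v_3 = 7^{−1} = 8 (mod 11).
  i = 4 (α = 8): (8−10)(8−4)(8−3)(8−1) = (−2)·4·5·7 = −280 ≡ 6, so v_4 = 6^{−1} = 2 (mod 11).
  i = 5 (α = 1): (1−10)(1−4)(1−3)(1−8) = (−9)·(−3)·(−2)·(−7) = 378 ≡ 4, so v_5 = 4^{−1} = 3 (mod 11).
  v = [7, 2, 8, 2, 3].
Step 2: syndromes of r = [8, 9, 4, 10, 6] (all sums mod 11).
  S_0 = Σ v_i r_i = 7·8 + 2·9 + 8·4 + 2·10 + 3·6 = 144 ≡ 1.
  S_1 = Σ v_i α_i r_i = 7·10·8 + 2·4·9 + 8·3·4 + 2·8·10 + 3·1·6 = 906 ≡ 4.
  α_i^2 mod 11 = [1, 5, 9, 9, 1].
  S_2 = Σ v_i α_i^2 r_i = 7·1·8 + 2·5·9 + 8·9·4 + 2·9·10 + 3·1·6 = 632 ≡ 5.
  S = (1, 4, 5) ≠ 0, so r is not a codeword (an error is present).
Step 3: locate the error. For a single error e at position i, S_ℓ = v_i·e·α_i^ℓ, so α_err = S_1/S_0.
  S_0^{−1} = 1^{−1} = 1 (mod 11), so α_err = 4·1 = 4 ≡ 4 = α_2. Error position i = 2.
  Consistency check: S_2/S_1 = 5·3 = 15 ≡ 4 = α_err ✓ (single-error assumption holds).
Step 4: error magnitude e = S_0/v_2 = S_0·∏_{j≠2}(α_2 − α_j) = 1·6 = 6 ≡ 6 (mod 11).
Step 5: correct position 2: c_2 = r_2 − e = 9 − 6 ≡ 3 (mod 11). Hence c = [8, 3, 4, 10, 6].
  Check: interpolating c through the α_i gives m(x) = 7 + 10·x (degree < 2) with m(α_i) = c_i for every i, so c is indeed a codeword.


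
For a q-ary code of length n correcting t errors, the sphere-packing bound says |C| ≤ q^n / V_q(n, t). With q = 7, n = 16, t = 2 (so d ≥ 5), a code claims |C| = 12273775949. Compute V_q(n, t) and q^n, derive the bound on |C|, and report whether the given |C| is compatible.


V_q(n, t) = 4417, q^n = 33232930569601, Hamming bound = 7523869270, |C| = 12273775949 > bound (violated).

Step 1: Compute V_q(n, t) = Σ_{j=0}^2 C(n, j) (q−1)^j.
  j = 0: C(16,0)·(6)^0 = 1·1 = 1.
  j = 1: C(16,1)·(6)^1 = 16·6 = 96.
  j = 2: C(16,2)·(6)^2 = 120·36 = 4320.
  V_q(n, t) = 1 + 96 + 4320 = 4417.
Step 2: q^n = 7^16 = 33232930569601.
Step 3: Hamming bound ⌊q^n / V_q(n,t)⌋ = ⌊33232930569601/4417⌋ = 7523869270.
Step 4: Compare |C| = 12273775949 to 7523869270: violated.
The claimed |C| lies above the Hamming bound, so no 7-ary code of length 16 with d ≥ 5 can have 12273775949 codewords.


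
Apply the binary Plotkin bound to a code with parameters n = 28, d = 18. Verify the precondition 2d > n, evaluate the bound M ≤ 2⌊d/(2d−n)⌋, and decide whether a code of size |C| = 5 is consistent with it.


Plotkin bound M ≤ 4; given |C| = 5 > bound (violated).

Check applicability: 2d = 36, n = 28.
2d − n = 8 > 0, so Plotkin applies.
Compute d/(2d−n) = 18/8 ≈ 2.2500.
⌊d/(2d−n)⌋ = 2.
Plotkin bound: M ≤ 2·2 = 4.
Given |C| = 5, check: VIOLATED.
This |C| is above the Plotkin bound, so no binary code with n = 28, d = 18 and 5 codewords exists.


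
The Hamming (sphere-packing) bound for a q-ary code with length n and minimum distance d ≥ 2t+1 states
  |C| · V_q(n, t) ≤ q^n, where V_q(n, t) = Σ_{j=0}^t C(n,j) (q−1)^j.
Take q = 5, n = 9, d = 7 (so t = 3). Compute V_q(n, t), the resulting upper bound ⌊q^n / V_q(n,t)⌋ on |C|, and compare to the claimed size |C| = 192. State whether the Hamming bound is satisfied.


V_q(n, t) = 5989, q^n = 1953125, Hamming bound = 326, |C| = 192 ≤ bound (satisfied).

Step 1: Compute V_q(n, t) = Σ_{j=0}^3 C(n, j) (q−1)^j.
  j = 0: C(9,0)·(4)^0 = 1·1 = 1.
  j = 1: C(9,1)·(4)^1 = 9·4 = 36.
  j = 2: C(9,2)·(4)^2 = 36·16 = 576.
  j = 3: C(9,3)·(4)^3 = 84·64 = 5376.
  V_q(n, t) = 1 + 36 + 576 + 5376 = 5989.
Step 2: q^n = 5^9 = 1953125.
Step 3: Hamming bound ⌊q^n / V_q(n,t)⌋ = ⌊1953125/5989⌋ = 326.
Step 4: Compare |C| = 192 to 326: satisfied.
The claimed |C| lies below the Hamming bound.


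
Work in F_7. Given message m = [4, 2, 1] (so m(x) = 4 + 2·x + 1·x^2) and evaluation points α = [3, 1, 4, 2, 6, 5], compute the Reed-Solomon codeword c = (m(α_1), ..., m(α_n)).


c = [5, 0, 0, 5, 3, 4]

Message polynomial: m(x) = 4 + 2·x + 1·x^2 (mod 7).
For each evaluation point α_i, compute m(α_i) mod 7:
  α_1 = 3: Horner steps 1 → 5 → 5, so m(3) = 5.
  α_2 = 1: Horner steps 1 → 3 → 0, so m(1) = 0.
  α_3 = 4: Horner steps 1 → 6 → 0, so m(4) = 0.
  α_4 = 2: Horner steps 1 → 4 → 5, so m(2) = 5.
  α_5 = 6: Horner steps 1 → 1 → 3, so m(6) = 3.
  α_6 = 5: Horner steps 1 → 0 → 4, so m(5) = 4.
Codeword c = [5, 0, 0, 5, 3, 4] ∈ F_7^6.


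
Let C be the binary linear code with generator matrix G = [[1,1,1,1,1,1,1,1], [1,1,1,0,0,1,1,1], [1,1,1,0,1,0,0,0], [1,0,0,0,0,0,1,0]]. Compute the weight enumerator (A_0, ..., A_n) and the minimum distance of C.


Weight distribution: A_0 = 1, A_2 = 2, A_4 = 10, A_6 = 2, A_8 = 1. Minimum distance d = 2.

Enumerate all 2^4 = 16 messages m ∈ F_2^4.
For each, compute codeword c = mG in F_2^8, then tally its weight.
  m = 0000 → c = 00000000, weight = 0.
  m = 1000 → c = 11111111, weight = 8.
  m = 0100 → c = 11100111, weight = 6.
  m = 1100 → c = 00011000, weight = 2.
  m = 0010 → c = 11101000, weight = 4.
  m = 1010 → c = 00010111, weight = 4.
  m = 0110 → c = 00001111, weight = 4.
  m = 1110 → c = 11110000, weight = 4.
  m = 0001 → c = 10000010, weight = 2.
  m = 1001 → c = 01111101, weight = 6.
  m = 0101 → c = 01100101, weight = 4.
  m = 1101 → c = 10011010, weight = 4.
  m = 0011 → c = 01101010, weight = 4.
  m = 1011 → c = 10010101, weight = 4.
  m = 0111 → c = 10001101, weight = 4.
  m = 1111 → c = 01110010, weight = 4.
Tally weights:
  weight 0: 1 codewords.
  weight 2: 2 codewords.
  weight 4: 10 codewords.
  weight 6: 2 codewords.
  weight 8: 1 codewords.
Minimum distance d = smallest w > 0 with A_w > 0 = 2.
Sanity: Σ A_w = 16 = 2^4 = 16 ✓.


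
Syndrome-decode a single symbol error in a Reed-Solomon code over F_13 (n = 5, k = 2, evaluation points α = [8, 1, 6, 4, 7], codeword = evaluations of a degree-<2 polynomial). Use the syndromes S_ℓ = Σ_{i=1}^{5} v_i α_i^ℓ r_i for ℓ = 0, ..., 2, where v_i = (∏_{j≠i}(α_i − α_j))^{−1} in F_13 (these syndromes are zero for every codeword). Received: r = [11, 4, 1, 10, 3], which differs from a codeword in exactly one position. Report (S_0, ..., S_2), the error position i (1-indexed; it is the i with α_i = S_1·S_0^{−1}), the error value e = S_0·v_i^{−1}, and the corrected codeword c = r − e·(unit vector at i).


S = (8, 12, 5), error at position 1, error magnitude e = 6, c = [5, 4, 1, 10, 3].

Step 1: column multipliers v_i = (∏_{j≠i}(α_i − α_j))^{−1} mod 13.
  i = 1 (α = 8): (8−1)(8−6)(8−4)(8−7) = 7·2·4·1 = 56 ≡ 4, so v_1 = 4^{−1} = 10 (mod 13).
  i = 2 (α = 1): (1−8)(1−6)(1−4)(1−7) = (−7)·(−5)·(−3)·(−6) = 630 ≡ 6, so v_2 = 6^{−1} = 11 (mod 13).
  i = 3 (α = 6): (6−8)(6−1)(6−4)(6−7) = (−2)·5·2·(−1) = 20 ≡ 7, so v_3 = 7^{−1} = 2 (mod 13).
  i = 4 (α = 4): (4−8)(4−1)(4−6)(4−7) = (−4)·3·(−2)·(−3) = −72 ≡ 6, so v_4 = 6^{−1} = 11 (mod 13).
  i = 5 (α = 7): (7−8)(7−1)(7−6)(7−4) = (−1)·6·1·3 = −18 ≡ 8, so v_5 = 8^{−1} = 5 (mod 13).
  v = [10, 11, 2, 11, 5].
Step 2: syndromes of r = [11, 4, 1, 10, 3] (all sums mod 13).
  S_0 = Σ v_i r_i = 10·11 + 11·4 + 2·1 + 11·10 + 5·3 = 281 ≡ 8.
  S_1 = Σ v_i α_i r_i = 10·8·11 + 11·1·4 + 2·6·1 + 11·4·10 + 5·7·3 = 1481 ≡ 12.
  α_i^2 mod 13 = [12, 1, 10, 3, 10].
  S_2 = Σ v_i α_i^2 r_i = 10·12·11 + 11·1·4 + 2·10·1 + 11·3·10 + 5·10·3 = 1864 ≡ 5.
  S = (8, 12, 5) ≠ 0, so r is not a codeword (an error is present).
Step 3: locate the error. For a single error e at position i, S_ℓ = v_i·e·α_i^ℓ, so α_err = S_1/S_0.
  S_0^{−1} = 8^{−1} = 5 (mod 13), so α_err = 12·5 = 60 ≡ 8 = α_1. Error position i = 1.
  Consistency check: S_2/S_1 = 5·12 = 60 ≡ 8 = α_err ✓ (single-error assumption holds).
Step 4: error magnitude e = S_0/v_1 = S_0·∏_{j≠1}(α_1 − α_j) = 8·4 = 32 ≡ 6 (mod 13).
Step 5: correct position 1: c_1 = r_1 − e = 11 − 6 ≡ 5 (mod 13). Hence c = [5, 4, 1, 10, 3].
  Check: interpolating c through the α_i gives m(x) = 2 + 2·x (degree < 2) with m(α_i) = c_i for every i, so c is indeed a codeword.


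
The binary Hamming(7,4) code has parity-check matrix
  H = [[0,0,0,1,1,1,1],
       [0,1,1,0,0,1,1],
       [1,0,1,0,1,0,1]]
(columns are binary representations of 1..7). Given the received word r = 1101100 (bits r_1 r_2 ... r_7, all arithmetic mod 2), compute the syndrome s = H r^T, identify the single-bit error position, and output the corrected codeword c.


s = (0, 1, 0)^T, error position = 2, corrected codeword c = 1001100

Compute s = H r^T mod 2 one row at a time:
  s_1 = 1 + 1 + 0 + 0 = 2 ≡ 0 (mod 2).
  s_2 = 1 + 0 + 0 + 0 = 1 ≡ 1 (mod 2).
  s_3 = 1 + 0 + 1 + 0 = 2 ≡ 0 (mod 2).
s = (0, 1, 0)^T — this equals column 2 of H (binary 010), so error is at position 2.
Correct: flip bit 2 of r = 1101100 to get c = 1001100.


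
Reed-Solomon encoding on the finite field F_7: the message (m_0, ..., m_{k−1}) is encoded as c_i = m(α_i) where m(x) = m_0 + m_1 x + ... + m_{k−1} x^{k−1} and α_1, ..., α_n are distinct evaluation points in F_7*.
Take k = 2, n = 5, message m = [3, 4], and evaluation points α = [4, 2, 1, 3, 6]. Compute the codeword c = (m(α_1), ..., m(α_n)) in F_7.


c = [5, 4, 0, 1, 6]

Message polynomial: m(x) = 3 + 4·x (mod 7).
For each evaluation point α_i, compute m(α_i) mod 7:
  α_1 = 4: Horner steps 4 → 5, so m(4) = 5.
  α_2 = 2: Horner steps 4 → 4, so m(2) = 4.
  α_3 = 1: Horner steps 4 → 0, so m(1) = 0.
  α_4 = 3: Horner steps 4 → 1, so m(3) = 1.
  α_5 = 6: Horner steps 4 → 6, so m(6) = 6.
Codeword c = [5, 4, 0, 1, 6] ∈ F_7^5.


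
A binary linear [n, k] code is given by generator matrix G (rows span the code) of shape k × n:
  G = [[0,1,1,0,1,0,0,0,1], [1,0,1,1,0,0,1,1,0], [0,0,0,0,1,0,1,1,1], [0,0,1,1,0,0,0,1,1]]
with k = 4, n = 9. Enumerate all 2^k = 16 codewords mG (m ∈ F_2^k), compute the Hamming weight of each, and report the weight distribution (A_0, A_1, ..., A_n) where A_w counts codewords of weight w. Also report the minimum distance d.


Weight distribution: A_0 = 1, A_3 = 3, A_4 = 7, A_5 = 4, A_7 = 1. Minimum distance d = 3.

Enumerate all 2^4 = 16 messages m ∈ F_2^4.
For each, compute codeword c = mG in F_2^9, then tally its weight.
  m = 0000 → c = 000000000, weight = 0.
  m = 1000 → c = 011010001, weight = 4.
  m = 0100 → c = 101100110, weight = 5.
  m = 1100 → c = 110110111, weight = 7.
  m = 0010 → c = 000010111, weight = 4.
  m = 1010 → c = 011000110, weight = 4.
  m = 0110 → c = 101110001, weight = 5.
  m = 1110 → c = 110100000, weight = 3.
  m = 0001 → c = 001100011, weight = 4.
  m = 1001 → c = 010110010, weight = 4.
  m = 0101 → c = 100000101, weight = 3.
  m = 1101 → c = 111010100, weight = 5.
  m = 0011 → c = 001110100, weight = 4.
  m = 1011 → c = 010100101, weight = 4.
  m = 0111 → c = 100010010, weight = 3.
  m = 1111 → c = 111000011, weight = 5.
Tally weights:
  weight 0: 1 codewords.
  weight 3: 3 codewords.
  weight 4: 7 codewords.
  weight 5: 4 codewords.
  weight 7: 1 codewords.
Minimum distance d = smallest w > 0 with A_w > 0 = 3.
Sanity: Σ A_w = 16 = 2^4 = 16 ✓.
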